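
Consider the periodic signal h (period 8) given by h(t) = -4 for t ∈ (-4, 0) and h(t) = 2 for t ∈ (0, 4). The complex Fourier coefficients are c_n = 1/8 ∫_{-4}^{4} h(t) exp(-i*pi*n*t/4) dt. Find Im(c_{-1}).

6/pi

Since h is real-valued, Im(c_{-1}) = -1/8 ∫_{-4}^{4} h(t) sin(-pi*t/4) dt = b_{1}/2.
Split the integral at the breakpoints.
Directly, an antiderivative of (-4) sin(-pi*t/4) is -16*cos(pi*t/4)/pi; evaluating from -4 to 0: ∫_{-4}^{0} (-4) sin(-pi*t/4) dt = (-16/pi) - (16/pi) = -32/pi.
Directly, an antiderivative of (2) sin(-pi*t/4) is 8*cos(pi*t/4)/pi; evaluating from 0 to 4: ∫_{0}^{4} (2) sin(-pi*t/4) dt = (-8/pi) - (8/pi) = -16/pi.
So ∫_{-4}^{4} h(t) sin(-pi*t/4) dt = -48/pi.
Hence Im(c_{-1}) = (-1/8)·(-48/pi) = 6/pi.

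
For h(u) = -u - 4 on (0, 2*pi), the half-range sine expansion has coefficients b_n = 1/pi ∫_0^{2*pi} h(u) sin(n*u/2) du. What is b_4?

1

b_4 = 1/pi ∫_0^{2*pi} (-u - 4) sin(2*u) du.
Integrating by parts (boundary term plus one more integral), an antiderivative of (-u - 4) sin(2*u) is u*cos(2*u)/2 - sin(2*u)/4 + 2*cos(2*u); evaluating from 0 to 2*pi: ∫_{0}^{2*pi} (-u - 4) sin(2*u) du = (2 + pi) - (2) = pi.
Hence b_4 = (1/pi)·(pi) = 1.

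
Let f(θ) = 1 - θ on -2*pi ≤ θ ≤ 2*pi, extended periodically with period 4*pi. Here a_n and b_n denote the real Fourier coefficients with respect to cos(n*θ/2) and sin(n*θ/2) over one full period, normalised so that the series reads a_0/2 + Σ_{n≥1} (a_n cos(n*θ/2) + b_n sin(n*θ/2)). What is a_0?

a_0 = (1/(2*pi)) ∫_{-2*pi}^{2*pi} f(θ) dθ = (1/(2*pi)) · (4*pi) = 2.

2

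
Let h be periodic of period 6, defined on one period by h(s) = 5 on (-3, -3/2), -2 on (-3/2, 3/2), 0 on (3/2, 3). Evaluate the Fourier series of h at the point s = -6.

-2

s = -6 differs from s = 0 by -1 full period(s), and the series is 6-periodic.
h is continuous at s = 0 with value -2, so the series converges to -2 there.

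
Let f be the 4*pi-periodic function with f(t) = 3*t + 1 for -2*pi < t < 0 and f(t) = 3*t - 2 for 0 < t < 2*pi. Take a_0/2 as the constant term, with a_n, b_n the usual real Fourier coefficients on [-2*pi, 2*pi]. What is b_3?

b_3 = (1/(2*pi)) ∫_{-2*pi}^{2*pi} f(t) sin(3*t/2) dt.
Split the integral at the breakpoints.
Integrating by parts (boundary term plus one more integral), an antiderivative of (3*t + 1) sin(3*t/2) is -2*t*cos(3*t/2) + 4*sin(3*t/2)/3 - 2*cos(3*t/2)/3; evaluating from -2*pi to 0: ∫_{-2*pi}^{0} (3*t + 1) sin(3*t/2) dt = (-2/3) - (2/3 - 4*pi) = -4/3 + 4*pi.
Integrating by parts (boundary term plus one more integral), an antiderivative of (3*t - 2) sin(3*t/2) is -2*t*cos(3*t/2) + 4*sin(3*t/2)/3 + 4*cos(3*t/2)/3; evaluating from 0 to 2*pi: ∫_{0}^{2*pi} (3*t - 2) sin(3*t/2) dt = (-4/3 + 4*pi) - (4/3) = -8/3 + 4*pi.
Summing the pieces and multiplying by (1/(2*pi)) gives b_3 = 4 - 2/pi.

4 - 2/pi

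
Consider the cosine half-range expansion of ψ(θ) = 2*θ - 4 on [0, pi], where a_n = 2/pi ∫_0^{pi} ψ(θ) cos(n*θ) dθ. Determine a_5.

-8/(25*pi)

a_5 = 2/pi ∫_0^{pi} (2*θ - 4) cos(5*θ) dθ.
Integrating by parts (boundary term plus one more integral), an antiderivative of (2*θ - 4) cos(5*θ) is 2*θ*sin(5*θ)/5 - 4*sin(5*θ)/5 + 2*cos(5*θ)/25; evaluating from 0 to pi: ∫_{0}^{pi} (2*θ - 4) cos(5*θ) dθ = (-2/25) - (2/25) = -4/25.
Hence a_5 = (2/pi)·(-4/25) = -8/(25*pi).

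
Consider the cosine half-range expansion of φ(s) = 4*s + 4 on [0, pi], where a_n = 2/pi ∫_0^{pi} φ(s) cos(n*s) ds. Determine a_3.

a_3 = 2/pi ∫_0^{pi} (4*s + 4) cos(3*s) ds.
Integrating by parts (boundary term plus one more integral), an antiderivative of (4*s + 4) cos(3*s) is 4*s*sin(3*s)/3 + 4*sin(3*s)/3 + 4*cos(3*s)/9; evaluating from 0 to pi: ∫_{0}^{pi} (4*s + 4) cos(3*s) ds = (-4/9) - (4/9) = -8/9.
Hence a_3 = (2/pi)·(-8/9) = -16/(9*pi).

-16/(9*pi)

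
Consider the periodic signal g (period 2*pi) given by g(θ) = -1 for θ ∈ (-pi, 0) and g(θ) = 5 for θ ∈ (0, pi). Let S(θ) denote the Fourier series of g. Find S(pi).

2

At θ = pi the one-sided limits are g(pi^-) = 5 and g(pi^+) = -1.
By Dirichlet's theorem the series converges to their average, [(5) + (-1)]/2 = 2.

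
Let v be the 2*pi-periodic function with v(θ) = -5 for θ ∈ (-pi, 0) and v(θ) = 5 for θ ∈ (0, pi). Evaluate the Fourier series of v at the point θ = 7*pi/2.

θ = 7*pi/2 differs from θ = -pi/2 by 2 full period(s), and the series is 2*pi-periodic.
v is continuous at θ = -pi/2 with value -5, so the series converges to -5 there.

-5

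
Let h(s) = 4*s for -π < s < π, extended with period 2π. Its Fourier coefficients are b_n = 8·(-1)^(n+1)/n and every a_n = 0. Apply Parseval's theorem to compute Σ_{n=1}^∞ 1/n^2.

pi**2/6

Parseval: Σ b_n^2 = (1/π) ∫_{-π}^{π} h(s)^2 ds = 32*pi**2/3.
Σ b_n^2 = Σ 64/n^2, so Σ 1/n^2 = (32*pi**2/3)/64 = pi**2/6.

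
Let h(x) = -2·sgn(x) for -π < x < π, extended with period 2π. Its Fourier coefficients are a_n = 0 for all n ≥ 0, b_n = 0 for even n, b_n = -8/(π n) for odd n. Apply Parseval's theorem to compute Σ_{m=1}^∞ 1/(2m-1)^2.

pi**2/8

Parseval: Σ b_n^2 = (1/π) ∫_{-π}^{π} h(x)^2 dx = 8.
Only odd n contribute, with b_n^2 = 64/(π^2 n^2), so Σ_{m≥1} 1/(2m-1)^2 = π^2·(8)/64 = pi**2/8.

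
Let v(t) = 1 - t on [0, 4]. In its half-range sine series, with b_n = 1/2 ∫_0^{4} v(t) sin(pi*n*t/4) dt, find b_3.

-4/(3*pi)

b_3 = 1/2 ∫_0^{4} (1 - t) sin(3*pi*t/4) dt.
Integrating by parts (boundary term plus one more integral), an antiderivative of (1 - t) sin(3*pi*t/4) is 4*t*cos(3*pi*t/4)/(3*pi) - 16*sin(3*pi*t/4)/(9*pi**2) - 4*cos(3*pi*t/4)/(3*pi); evaluating from 0 to 4: ∫_{0}^{4} (1 - t) sin(3*pi*t/4) dt = (-4/pi) - (-4/(3*pi)) = -8/(3*pi).
Hence b_3 = (1/2)·(-8/(3*pi)) = -4/(3*pi).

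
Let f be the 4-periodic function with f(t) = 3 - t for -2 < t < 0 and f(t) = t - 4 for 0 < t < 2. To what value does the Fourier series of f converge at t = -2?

3/2

t = -2 differs from t = 2 by -1 full period(s), and the series is 4-periodic.
At t = 2 the one-sided limits are f(2^-) = -2 and f(2^+) = 5.
By Dirichlet's theorem the series converges to their average, [(-2) + (5)]/2 = 3/2.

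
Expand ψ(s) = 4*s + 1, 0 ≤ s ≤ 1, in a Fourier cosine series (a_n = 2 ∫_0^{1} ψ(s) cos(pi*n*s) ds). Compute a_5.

a_5 = 2 ∫_0^{1} (4*s + 1) cos(5*pi*s) ds.
Integrating by parts (boundary term plus one more integral), an antiderivative of (4*s + 1) cos(5*pi*s) is 4*s*sin(5*pi*s)/(5*pi) + sin(5*pi*s)/(5*pi) + 4*cos(5*pi*s)/(25*pi**2); evaluating from 0 to 1: ∫_{0}^{1} (4*s + 1) cos(5*pi*s) ds = (-4/(25*pi**2)) - (4/(25*pi**2)) = -8/(25*pi**2).
Hence a_5 = 2·(-8/(25*pi**2)) = -16/(25*pi**2).

-16/(25*pi**2)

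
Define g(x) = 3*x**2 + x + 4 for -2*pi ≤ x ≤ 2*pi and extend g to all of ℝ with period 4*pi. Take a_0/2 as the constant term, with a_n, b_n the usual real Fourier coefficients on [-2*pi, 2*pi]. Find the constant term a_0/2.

a_0 = (1/(2*pi)) ∫_{-2*pi}^{2*pi} g(x) dx = (1/(2*pi)) · (16*pi*(1 + pi**2)) = 8 + 8*pi**2.
So the constant term a_0/2 = 4 + 4*pi**2.

4 + 4*pi**2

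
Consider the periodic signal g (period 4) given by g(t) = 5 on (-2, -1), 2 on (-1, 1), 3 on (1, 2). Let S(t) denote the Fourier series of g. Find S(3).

7/2

t = 3 differs from t = -1 by 1 full period(s), and the series is 4-periodic.
At t = -1 the one-sided limits are g(-1^-) = 5 and g(-1^+) = 2.
By Dirichlet's theorem the series converges to their average, [(5) + (2)]/2 = 7/2.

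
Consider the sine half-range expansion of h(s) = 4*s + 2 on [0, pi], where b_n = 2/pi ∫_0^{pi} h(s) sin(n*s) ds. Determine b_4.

-2

b_4 = 2/pi ∫_0^{pi} (4*s + 2) sin(4*s) ds.
Integrating by parts (boundary term plus one more integral), an antiderivative of (4*s + 2) sin(4*s) is -s*cos(4*s) + sin(4*s)/4 - cos(4*s)/2; evaluating from 0 to pi: ∫_{0}^{pi} (4*s + 2) sin(4*s) ds = (-pi - 1/2) - (-1/2) = -pi.
Hence b_4 = (2/pi)·(-pi) = -2.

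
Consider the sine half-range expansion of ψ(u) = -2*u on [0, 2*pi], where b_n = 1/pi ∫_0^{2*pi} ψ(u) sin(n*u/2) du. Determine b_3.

b_3 = 1/pi ∫_0^{2*pi} (-2*u) sin(3*u/2) du.
Integrating by parts (boundary term plus one more integral), an antiderivative of (-2*u) sin(3*u/2) is 4*u*cos(3*u/2)/3 - 8*sin(3*u/2)/9; evaluating from 0 to 2*pi: ∫_{0}^{2*pi} (-2*u) sin(3*u/2) du = (-8*pi/3) - (0) = -8*pi/3.
Hence b_3 = (1/pi)·(-8*pi/3) = -8/3.

-8/3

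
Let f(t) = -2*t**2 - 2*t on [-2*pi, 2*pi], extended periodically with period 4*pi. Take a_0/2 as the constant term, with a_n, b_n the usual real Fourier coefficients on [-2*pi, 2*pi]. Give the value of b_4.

2

b_4 = (1/(2*pi)) ∫_{-2*pi}^{2*pi} f(t) sin(2*t) dt.
Integrating by parts twice (tabular method), an antiderivative of (-2*t**2 - 2*t) sin(2*t) is t**2*cos(2*t) - t*sin(2*t) + t*cos(2*t) - sin(2*t)/2 - cos(2*t)/2; evaluating from -2*pi to 2*pi: ∫_{-2*pi}^{2*pi} (-2*t**2 - 2*t) sin(2*t) dt = (-1/2 + 2*pi + 4*pi**2) - (-2*pi - 1/2 + 4*pi**2) = 4*pi.
Hence b_4 = (1/(2*pi))·(4*pi) = 2.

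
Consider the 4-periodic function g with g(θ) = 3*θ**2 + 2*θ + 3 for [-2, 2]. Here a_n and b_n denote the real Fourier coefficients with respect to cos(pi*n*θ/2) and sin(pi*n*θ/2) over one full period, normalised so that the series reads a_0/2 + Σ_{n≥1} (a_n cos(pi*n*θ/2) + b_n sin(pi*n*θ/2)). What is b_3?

8/(3*pi)

b_3 = 1/2 ∫_{-2}^{2} g(θ) sin(3*pi*θ/2) dθ.
Integrating by parts twice (tabular method), an antiderivative of (3*θ**2 + 2*θ + 3) sin(3*pi*θ/2) is -2*θ**2*cos(3*pi*θ/2)/pi + 8*θ*sin(3*pi*θ/2)/(3*pi**2) - 4*θ*cos(3*pi*θ/2)/(3*pi) + 8*sin(3*pi*θ/2)/(9*pi**2) - 2*cos(3*pi*θ/2)/pi + 16*cos(3*pi*θ/2)/(9*pi**3); evaluating from -2 to 2: ∫_{-2}^{2} (3*θ**2 + 2*θ + 3) sin(3*pi*θ/2) dθ = (2*(-8 + 57*pi**2)/(9*pi**3)) - (2*(-8 + 33*pi**2)/(9*pi**3)) = 16/(3*pi).
Hence b_3 = (1/2)·(16/(3*pi)) = 8/(3*pi).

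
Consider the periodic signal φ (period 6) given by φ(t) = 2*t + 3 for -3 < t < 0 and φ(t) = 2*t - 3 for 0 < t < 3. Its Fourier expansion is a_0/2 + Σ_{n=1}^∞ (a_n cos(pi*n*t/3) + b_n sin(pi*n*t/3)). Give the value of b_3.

b_3 = 1/3 ∫_{-3}^{3} φ(t) sin(pi*t) dt.
φ is odd and sin(pi*t) is odd, so the integrand is even and b_3 = 2/3 ∫_0^{3} φ(t) sin(pi*t) dt.
Integrating by parts (boundary term plus one more integral), an antiderivative of (2*t - 3) sin(pi*t) is -2*t*cos(pi*t)/pi + 2*sin(pi*t)/pi**2 + 3*cos(pi*t)/pi; evaluating from 0 to 3: ∫_{0}^{3} (2*t - 3) sin(pi*t) dt = (3/pi) - (3/pi) = 0.
Hence b_3 = (2/3)·(0) = 0.

0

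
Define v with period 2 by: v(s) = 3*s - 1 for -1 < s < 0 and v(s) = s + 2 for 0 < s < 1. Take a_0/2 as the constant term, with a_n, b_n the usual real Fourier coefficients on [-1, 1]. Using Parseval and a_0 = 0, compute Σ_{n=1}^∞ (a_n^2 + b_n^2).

Parseval: a_0^2/2 + Σ_{n≥1} (a_n^2+b_n^2) = ∫_{-1}^{1} v(s)^2 ds = 40/3.
Subtract a_0^2/2 = 0: Σ (a_n^2+b_n^2) = 40/3.

40/3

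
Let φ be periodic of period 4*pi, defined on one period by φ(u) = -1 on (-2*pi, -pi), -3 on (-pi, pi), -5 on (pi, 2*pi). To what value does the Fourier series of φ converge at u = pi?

-4

At u = pi the one-sided limits are φ(pi^-) = -3 and φ(pi^+) = -5.
By Dirichlet's theorem the series converges to their average, [(-3) + (-5)]/2 = -4.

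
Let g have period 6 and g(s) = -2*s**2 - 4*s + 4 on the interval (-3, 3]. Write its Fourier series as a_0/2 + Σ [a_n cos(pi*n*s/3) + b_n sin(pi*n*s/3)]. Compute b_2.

12/pi

b_2 = 1/3 ∫_{-3}^{3} g(s) sin(2*pi*s/3) ds.
Integrating by parts twice (tabular method), an antiderivative of (-2*s**2 - 4*s + 4) sin(2*pi*s/3) is 3*s**2*cos(2*pi*s/3)/pi - 9*s*sin(2*pi*s/3)/pi**2 + 6*s*cos(2*pi*s/3)/pi - 9*sin(2*pi*s/3)/pi**2 - 6*cos(2*pi*s/3)/pi - 27*cos(2*pi*s/3)/(2*pi**3); evaluating from -3 to 3: ∫_{-3}^{3} (-2*s**2 - 4*s + 4) sin(2*pi*s/3) ds = (-27/(2*pi**3) + 39/pi) - (-27/(2*pi**3) + 3/pi) = 36/pi.
Hence b_2 = (1/3)·(36/pi) = 12/pi.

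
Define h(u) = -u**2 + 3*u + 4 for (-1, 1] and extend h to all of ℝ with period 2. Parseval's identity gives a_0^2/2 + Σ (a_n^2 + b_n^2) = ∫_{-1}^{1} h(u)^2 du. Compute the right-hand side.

∫_{-1}^{1} h(u)^2 du = 496/15.

496/15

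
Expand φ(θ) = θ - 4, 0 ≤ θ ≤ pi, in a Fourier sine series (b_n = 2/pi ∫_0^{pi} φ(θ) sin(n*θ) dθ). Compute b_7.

2*(-8 + pi)/(7*pi)

b_7 = 2/pi ∫_0^{pi} (θ - 4) sin(7*θ) dθ.
Integrating by parts (boundary term plus one more integral), an antiderivative of (θ - 4) sin(7*θ) is -θ*cos(7*θ)/7 + sin(7*θ)/49 + 4*cos(7*θ)/7; evaluating from 0 to pi: ∫_{0}^{pi} (θ - 4) sin(7*θ) dθ = (-4/7 + pi/7) - (4/7) = -8/7 + pi/7.
Hence b_7 = (2/pi)·(-8/7 + pi/7) = 2*(-8 + pi)/(7*pi).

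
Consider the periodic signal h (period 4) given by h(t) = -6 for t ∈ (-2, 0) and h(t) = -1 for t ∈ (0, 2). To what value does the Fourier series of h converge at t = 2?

At t = 2 the one-sided limits are h(2^-) = -1 and h(2^+) = -6.
By Dirichlet's theorem the series converges to their average, [(-1) + (-6)]/2 = -7/2.

-7/2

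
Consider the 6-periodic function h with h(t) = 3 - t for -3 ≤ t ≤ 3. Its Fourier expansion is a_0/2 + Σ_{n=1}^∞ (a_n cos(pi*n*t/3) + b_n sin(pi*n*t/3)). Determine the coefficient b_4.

3/(2*pi)

b_4 = 1/3 ∫_{-3}^{3} h(t) sin(4*pi*t/3) dt.
Integrating by parts (boundary term plus one more integral), an antiderivative of (3 - t) sin(4*pi*t/3) is 3*t*cos(4*pi*t/3)/(4*pi) - 9*sin(4*pi*t/3)/(16*pi**2) - 9*cos(4*pi*t/3)/(4*pi); evaluating from -3 to 3: ∫_{-3}^{3} (3 - t) sin(4*pi*t/3) dt = (0) - (-9/(2*pi)) = 9/(2*pi).
Hence b_4 = (1/3)·(9/(2*pi)) = 3/(2*pi).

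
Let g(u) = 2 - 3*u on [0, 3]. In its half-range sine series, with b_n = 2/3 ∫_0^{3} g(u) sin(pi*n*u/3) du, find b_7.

-10/(7*pi)

b_7 = 2/3 ∫_0^{3} (2 - 3*u) sin(7*pi*u/3) du.
Integrating by parts (boundary term plus one more integral), an antiderivative of (2 - 3*u) sin(7*pi*u/3) is 9*u*cos(7*pi*u/3)/(7*pi) - 27*sin(7*pi*u/3)/(49*pi**2) - 6*cos(7*pi*u/3)/(7*pi); evaluating from 0 to 3: ∫_{0}^{3} (2 - 3*u) sin(7*pi*u/3) du = (-3/pi) - (-6/(7*pi)) = -15/(7*pi).
Hence b_7 = (2/3)·(-15/(7*pi)) = -10/(7*pi).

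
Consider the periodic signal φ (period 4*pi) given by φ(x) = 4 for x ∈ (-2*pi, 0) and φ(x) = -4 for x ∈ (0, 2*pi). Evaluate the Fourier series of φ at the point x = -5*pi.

4

x = -5*pi differs from x = -pi by -1 full period(s), and the series is 4*pi-periodic.
φ is continuous at x = -pi with value 4, so the series converges to 4 there.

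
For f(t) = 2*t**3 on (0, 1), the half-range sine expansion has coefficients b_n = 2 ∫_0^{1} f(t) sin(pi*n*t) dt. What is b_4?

(3/8 - pi**2)/pi**3

b_4 = 2 ∫_0^{1} (2*t**3) sin(4*pi*t) dt.
Integrating by parts three times (tabular method), an antiderivative of (2*t**3) sin(4*pi*t) is -t**3*cos(4*pi*t)/(2*pi) + 3*t**2*sin(4*pi*t)/(8*pi**2) + 3*t*cos(4*pi*t)/(16*pi**3) - 3*sin(4*pi*t)/(64*pi**4); evaluating from 0 to 1: ∫_{0}^{1} (2*t**3) sin(4*pi*t) dt = ((3 - 8*pi**2)/(16*pi**3)) - (0) = (3 - 8*pi**2)/(16*pi**3).
Hence b_4 = 2·((3 - 8*pi**2)/(16*pi**3)) = (3/8 - pi**2)/pi**3.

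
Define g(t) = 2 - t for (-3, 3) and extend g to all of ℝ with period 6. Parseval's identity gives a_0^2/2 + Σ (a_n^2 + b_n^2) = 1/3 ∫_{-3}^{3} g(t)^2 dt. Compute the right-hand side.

1/3 ∫_{-3}^{3} g(t)^2 dt = 1/3 · (42) = 14.

14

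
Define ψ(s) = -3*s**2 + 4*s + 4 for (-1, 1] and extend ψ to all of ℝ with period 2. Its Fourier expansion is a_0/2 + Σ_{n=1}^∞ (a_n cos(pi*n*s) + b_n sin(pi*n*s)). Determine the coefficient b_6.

-4/(3*pi)

b_6 = ∫_{-1}^{1} ψ(s) sin(6*pi*s) ds.
Integrating by parts twice (tabular method), an antiderivative of (-3*s**2 + 4*s + 4) sin(6*pi*s) is s**2*cos(6*pi*s)/(2*pi) - s*sin(6*pi*s)/(6*pi**2) - 2*s*cos(6*pi*s)/(3*pi) + sin(6*pi*s)/(9*pi**2) - 2*cos(6*pi*s)/(3*pi) - cos(6*pi*s)/(36*pi**3); evaluating from -1 to 1: ∫_{-1}^{1} (-3*s**2 + 4*s + 4) sin(6*pi*s) ds = ((-30*pi**2 - 1)/(36*pi**3)) - ((-1 + 18*pi**2)/(36*pi**3)) = -4/(3*pi).
Hence b_6 = -4/(3*pi).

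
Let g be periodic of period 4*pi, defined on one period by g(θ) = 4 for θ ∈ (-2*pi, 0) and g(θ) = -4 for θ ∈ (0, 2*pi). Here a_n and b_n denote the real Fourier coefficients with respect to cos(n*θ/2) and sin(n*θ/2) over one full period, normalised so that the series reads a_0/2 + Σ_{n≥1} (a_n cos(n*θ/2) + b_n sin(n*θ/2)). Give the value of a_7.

a_7 = (1/(2*pi)) ∫_{-2*pi}^{2*pi} g(θ) cos(7*θ/2) dθ.
g is odd and cos(7*θ/2) is even, so the integrand is odd over a symmetric interval and the integral vanishes.

0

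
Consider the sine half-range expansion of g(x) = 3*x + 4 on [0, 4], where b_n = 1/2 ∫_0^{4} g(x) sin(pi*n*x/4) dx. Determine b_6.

-4/pi

b_6 = 1/2 ∫_0^{4} (3*x + 4) sin(3*pi*x/2) dx.
Integrating by parts (boundary term plus one more integral), an antiderivative of (3*x + 4) sin(3*pi*x/2) is -2*x*cos(3*pi*x/2)/pi + 4*sin(3*pi*x/2)/(3*pi**2) - 8*cos(3*pi*x/2)/(3*pi); evaluating from 0 to 4: ∫_{0}^{4} (3*x + 4) sin(3*pi*x/2) dx = (-32/(3*pi)) - (-8/(3*pi)) = -8/pi.
Hence b_6 = (1/2)·(-8/pi) = -4/pi.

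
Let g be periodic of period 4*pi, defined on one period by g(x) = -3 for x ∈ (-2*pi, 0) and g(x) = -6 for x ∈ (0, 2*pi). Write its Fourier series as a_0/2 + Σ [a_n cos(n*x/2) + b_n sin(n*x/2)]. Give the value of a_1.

a_1 = (1/(2*pi)) ∫_{-2*pi}^{2*pi} g(x) cos(x/2) dx.
Split the integral at the breakpoints.
Directly, an antiderivative of (-3) cos(x/2) is -6*sin(x/2); evaluating from -2*pi to 0: ∫_{-2*pi}^{0} (-3) cos(x/2) dx = (0) - (0) = 0.
Directly, an antiderivative of (-6) cos(x/2) is -12*sin(x/2); evaluating from 0 to 2*pi: ∫_{0}^{2*pi} (-6) cos(x/2) dx = (0) - (0) = 0.
Summing the pieces and multiplying by (1/(2*pi)) gives a_1 = 0.

0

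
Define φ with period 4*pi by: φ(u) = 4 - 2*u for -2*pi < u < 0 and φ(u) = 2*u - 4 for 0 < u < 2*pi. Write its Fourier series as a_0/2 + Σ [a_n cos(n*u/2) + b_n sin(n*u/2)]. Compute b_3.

-16/(3*pi)

b_3 = (1/(2*pi)) ∫_{-2*pi}^{2*pi} φ(u) sin(3*u/2) du.
Split the integral at the breakpoints.
Integrating by parts (boundary term plus one more integral), an antiderivative of (4 - 2*u) sin(3*u/2) is 4*u*cos(3*u/2)/3 - 8*sin(3*u/2)/9 - 8*cos(3*u/2)/3; evaluating from -2*pi to 0: ∫_{-2*pi}^{0} (4 - 2*u) sin(3*u/2) du = (-8/3) - (8/3 + 8*pi/3) = -8*pi/3 - 16/3.
Integrating by parts (boundary term plus one more integral), an antiderivative of (2*u - 4) sin(3*u/2) is -4*u*cos(3*u/2)/3 + 8*sin(3*u/2)/9 + 8*cos(3*u/2)/3; evaluating from 0 to 2*pi: ∫_{0}^{2*pi} (2*u - 4) sin(3*u/2) du = (-8/3 + 8*pi/3) - (8/3) = -16/3 + 8*pi/3.
Summing the pieces and multiplying by (1/(2*pi)) gives b_3 = -16/(3*pi).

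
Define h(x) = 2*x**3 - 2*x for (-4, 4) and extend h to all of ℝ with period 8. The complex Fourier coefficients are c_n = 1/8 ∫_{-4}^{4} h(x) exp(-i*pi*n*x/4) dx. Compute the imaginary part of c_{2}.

-96/pi**3 + 60/pi

Since h is real-valued, Im(c_{2}) = -1/8 ∫_{-4}^{4} h(x) sin(pi*x/2) dx = -b_{2}/2.
h is odd and sin(pi*x/2) is odd, so the integrand is even: ∫_{-4}^{4} h(x) sin(pi*x/2) dx = 2∫_0^{4} h(x) sin(pi*x/2) dx.
Integrating by parts three times (tabular method), an antiderivative of (2*x**3 - 2*x) sin(pi*x/2) is -4*x**3*cos(pi*x/2)/pi + 24*x**2*sin(pi*x/2)/pi**2 + 4*x*cos(pi*x/2)/pi + 96*x*cos(pi*x/2)/pi**3 - 192*sin(pi*x/2)/pi**4 - 8*sin(pi*x/2)/pi**2; evaluating from 0 to 4: ∫_{0}^{4} (2*x**3 - 2*x) sin(pi*x/2) dx = (-240/pi + 384/pi**3) - (0) = -240/pi + 384/pi**3.
So ∫_{-4}^{4} h(x) sin(pi*x/2) dx = -480/pi + 768/pi**3.
Hence Im(c_{2}) = (-1/8)·(-480/pi + 768/pi**3) = -96/pi**3 + 60/pi.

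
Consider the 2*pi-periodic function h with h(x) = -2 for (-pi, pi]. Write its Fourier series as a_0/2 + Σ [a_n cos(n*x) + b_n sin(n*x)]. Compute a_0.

a_0 = 1/pi ∫_{-pi}^{pi} h(x) dx = 1/pi · (-4*pi) = -4.

-4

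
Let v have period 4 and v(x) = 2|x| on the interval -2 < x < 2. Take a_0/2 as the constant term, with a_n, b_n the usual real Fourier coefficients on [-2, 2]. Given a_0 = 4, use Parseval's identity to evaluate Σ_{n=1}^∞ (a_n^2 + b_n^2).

8/3

Parseval: a_0^2/2 + Σ_{n≥1} (a_n^2+b_n^2) = 1/2 ∫_{-2}^{2} v(x)^2 dx = 32/3.
Subtract a_0^2/2 = 8: Σ (a_n^2+b_n^2) = 8/3.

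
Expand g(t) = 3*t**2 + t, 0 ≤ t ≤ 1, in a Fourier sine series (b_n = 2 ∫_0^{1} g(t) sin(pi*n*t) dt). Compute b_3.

b_3 = 2 ∫_0^{1} (3*t**2 + t) sin(3*pi*t) dt.
Integrating by parts twice (tabular method), an antiderivative of (3*t**2 + t) sin(3*pi*t) is -t**2*cos(3*pi*t)/pi + 2*t*sin(3*pi*t)/(3*pi**2) - t*cos(3*pi*t)/(3*pi) + sin(3*pi*t)/(9*pi**2) + 2*cos(3*pi*t)/(9*pi**3); evaluating from 0 to 1: ∫_{0}^{1} (3*t**2 + t) sin(3*pi*t) dt = (2*(-1 + 6*pi**2)/(9*pi**3)) - (2/(9*pi**3)) = 4*(-1 + 3*pi**2)/(9*pi**3).
Hence b_3 = 2·(4*(-1 + 3*pi**2)/(9*pi**3)) = 8*(-1 + 3*pi**2)/(9*pi**3).

8*(-1 + 3*pi**2)/(9*pi**3)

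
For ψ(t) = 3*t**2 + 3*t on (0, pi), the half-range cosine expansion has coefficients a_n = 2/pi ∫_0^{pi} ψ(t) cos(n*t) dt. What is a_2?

3

a_2 = 2/pi ∫_0^{pi} (3*t**2 + 3*t) cos(2*t) dt.
Integrating by parts twice (tabular method), an antiderivative of (3*t**2 + 3*t) cos(2*t) is 3*t**2*sin(2*t)/2 + 3*t*sin(2*t)/2 + 3*t*cos(2*t)/2 - 3*sin(2*t)/4 + 3*cos(2*t)/4; evaluating from 0 to pi: ∫_{0}^{pi} (3*t**2 + 3*t) cos(2*t) dt = (3/4 + 3*pi/2) - (3/4) = 3*pi/2.
Hence a_2 = (2/pi)·(3*pi/2) = 3.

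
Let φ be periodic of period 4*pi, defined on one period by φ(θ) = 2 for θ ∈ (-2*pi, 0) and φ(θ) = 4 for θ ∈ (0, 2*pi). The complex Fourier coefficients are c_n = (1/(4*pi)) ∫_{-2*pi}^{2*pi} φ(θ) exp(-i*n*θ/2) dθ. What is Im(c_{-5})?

2/(5*pi)

Since φ is real-valued, Im(c_{-5}) = -(1/(4*pi)) ∫_{-2*pi}^{2*pi} φ(θ) sin(-5*θ/2) dθ = b_{5}/2.
Split the integral at the breakpoints.
Directly, an antiderivative of (2) sin(-5*θ/2) is 4*cos(5*θ/2)/5; evaluating from -2*pi to 0: ∫_{-2*pi}^{0} (2) sin(-5*θ/2) dθ = (4/5) - (-4/5) = 8/5.
Directly, an antiderivative of (4) sin(-5*θ/2) is 8*cos(5*θ/2)/5; evaluating from 0 to 2*pi: ∫_{0}^{2*pi} (4) sin(-5*θ/2) dθ = (-8/5) - (8/5) = -16/5.
So ∫_{-2*pi}^{2*pi} φ(θ) sin(-5*θ/2) dθ = -8/5.
Hence Im(c_{-5}) = (-1/(4*pi))·(-8/5) = 2/(5*pi).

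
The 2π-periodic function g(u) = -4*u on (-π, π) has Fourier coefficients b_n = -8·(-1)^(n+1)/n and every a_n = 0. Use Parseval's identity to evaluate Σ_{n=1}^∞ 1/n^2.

pi**2/6

Parseval: Σ b_n^2 = (1/π) ∫_{-π}^{π} g(u)^2 du = 32*pi**2/3.
Σ b_n^2 = Σ 64/n^2, so Σ 1/n^2 = (32*pi**2/3)/64 = pi**2/6.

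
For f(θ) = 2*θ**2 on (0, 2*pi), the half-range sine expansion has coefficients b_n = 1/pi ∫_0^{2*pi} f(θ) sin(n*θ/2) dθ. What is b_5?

16*(-4 + 25*pi**2)/(125*pi)

b_5 = 1/pi ∫_0^{2*pi} (2*θ**2) sin(5*θ/2) dθ.
Integrating by parts twice (tabular method), an antiderivative of (2*θ**2) sin(5*θ/2) is -4*θ**2*cos(5*θ/2)/5 + 16*θ*sin(5*θ/2)/25 + 32*cos(5*θ/2)/125; evaluating from 0 to 2*pi: ∫_{0}^{2*pi} (2*θ**2) sin(5*θ/2) dθ = (-32/125 + 16*pi**2/5) - (32/125) = -64/125 + 16*pi**2/5.
Hence b_5 = (1/pi)·(-64/125 + 16*pi**2/5) = 16*(-4 + 25*pi**2)/(125*pi).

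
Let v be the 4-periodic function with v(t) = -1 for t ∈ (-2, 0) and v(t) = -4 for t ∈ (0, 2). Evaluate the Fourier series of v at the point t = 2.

At t = 2 the one-sided limits are v(2^-) = -4 and v(2^+) = -1.
By Dirichlet's theorem the series converges to their average, [(-4) + (-1)]/2 = -5/2.

-5/2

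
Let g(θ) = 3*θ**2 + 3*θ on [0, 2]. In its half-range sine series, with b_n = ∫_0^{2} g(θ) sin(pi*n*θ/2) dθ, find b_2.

b_2 = ∫_0^{2} (3*θ**2 + 3*θ) sin(pi*θ) dθ.
Integrating by parts twice (tabular method), an antiderivative of (3*θ**2 + 3*θ) sin(pi*θ) is -3*θ**2*cos(pi*θ)/pi + 6*θ*sin(pi*θ)/pi**2 - 3*θ*cos(pi*θ)/pi + 3*sin(pi*θ)/pi**2 + 6*cos(pi*θ)/pi**3; evaluating from 0 to 2: ∫_{0}^{2} (3*θ**2 + 3*θ) sin(pi*θ) dθ = (-18/pi + 6/pi**3) - (6/pi**3) = -18/pi.
Hence b_2 = -18/pi.

-18/pi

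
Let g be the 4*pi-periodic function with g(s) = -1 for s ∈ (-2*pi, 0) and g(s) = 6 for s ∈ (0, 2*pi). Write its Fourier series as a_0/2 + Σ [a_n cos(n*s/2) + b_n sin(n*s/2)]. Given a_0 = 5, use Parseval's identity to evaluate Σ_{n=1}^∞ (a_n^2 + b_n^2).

Parseval: a_0^2/2 + Σ_{n≥1} (a_n^2+b_n^2) = (1/(2*pi)) ∫_{-2*pi}^{2*pi} g(s)^2 ds = 37.
Subtract a_0^2/2 = 25/2: Σ (a_n^2+b_n^2) = 49/2.

49/2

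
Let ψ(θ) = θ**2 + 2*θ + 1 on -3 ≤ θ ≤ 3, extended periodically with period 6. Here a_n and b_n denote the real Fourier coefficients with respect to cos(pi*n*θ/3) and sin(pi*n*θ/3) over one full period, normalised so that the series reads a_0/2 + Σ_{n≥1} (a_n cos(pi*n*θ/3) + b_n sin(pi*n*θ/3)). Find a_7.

-36/(49*pi**2)

a_7 = 1/3 ∫_{-3}^{3} ψ(θ) cos(7*pi*θ/3) dθ.
Integrating by parts twice (tabular method), an antiderivative of (θ**2 + 2*θ + 1) cos(7*pi*θ/3) is 3*θ**2*sin(7*pi*θ/3)/(7*pi) + 6*θ*sin(7*pi*θ/3)/(7*pi) + 18*θ*cos(7*pi*θ/3)/(49*pi**2) - 54*sin(7*pi*θ/3)/(343*pi**3) + 3*sin(7*pi*θ/3)/(7*pi) + 18*cos(7*pi*θ/3)/(49*pi**2); evaluating from -3 to 3: ∫_{-3}^{3} (θ**2 + 2*θ + 1) cos(7*pi*θ/3) dθ = (-72/(49*pi**2)) - (36/(49*pi**2)) = -108/(49*pi**2).
Hence a_7 = (1/3)·(-108/(49*pi**2)) = -36/(49*pi**2).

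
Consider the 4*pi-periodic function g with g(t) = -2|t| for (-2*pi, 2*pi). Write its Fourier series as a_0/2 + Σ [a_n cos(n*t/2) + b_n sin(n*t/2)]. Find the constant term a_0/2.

a_0 = (1/(2*pi)) ∫_{-2*pi}^{2*pi} g(t) dt = (1/(2*pi)) · (-8*pi**2) = -4*pi.
So the constant term a_0/2 = -2*pi.

-2*pi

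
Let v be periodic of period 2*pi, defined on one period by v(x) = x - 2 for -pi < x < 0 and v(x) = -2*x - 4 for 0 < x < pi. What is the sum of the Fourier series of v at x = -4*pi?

-3

x = -4*pi differs from x = 0 by -2 full period(s), and the series is 2*pi-periodic.
At x = 0 the one-sided limits are v(0^-) = -2 and v(0^+) = -4.
By Dirichlet's theorem the series converges to their average, [(-2) + (-4)]/2 = -3.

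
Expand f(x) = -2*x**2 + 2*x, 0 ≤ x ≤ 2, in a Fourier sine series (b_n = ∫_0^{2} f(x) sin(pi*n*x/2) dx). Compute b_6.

4/(3*pi)

b_6 = ∫_0^{2} (-2*x**2 + 2*x) sin(3*pi*x) dx.
Integrating by parts twice (tabular method), an antiderivative of (-2*x**2 + 2*x) sin(3*pi*x) is 2*x**2*cos(3*pi*x)/(3*pi) - 4*x*sin(3*pi*x)/(9*pi**2) - 2*x*cos(3*pi*x)/(3*pi) + 2*sin(3*pi*x)/(9*pi**2) - 4*cos(3*pi*x)/(27*pi**3); evaluating from 0 to 2: ∫_{0}^{2} (-2*x**2 + 2*x) sin(3*pi*x) dx = (4*(-1 + 9*pi**2)/(27*pi**3)) - (-4/(27*pi**3)) = 4/(3*pi).
Hence b_6 = 4/(3*pi).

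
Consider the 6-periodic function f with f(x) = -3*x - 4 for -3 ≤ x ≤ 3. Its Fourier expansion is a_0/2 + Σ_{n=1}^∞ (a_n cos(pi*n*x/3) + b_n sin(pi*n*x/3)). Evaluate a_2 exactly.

a_2 = 1/3 ∫_{-3}^{3} f(x) cos(2*pi*x/3) dx.
Integrating by parts (boundary term plus one more integral), an antiderivative of (-3*x - 4) cos(2*pi*x/3) is -9*x*sin(2*pi*x/3)/(2*pi) - 6*sin(2*pi*x/3)/pi - 27*cos(2*pi*x/3)/(4*pi**2); evaluating from -3 to 3: ∫_{-3}^{3} (-3*x - 4) cos(2*pi*x/3) dx = (-27/(4*pi**2)) - (-27/(4*pi**2)) = 0.
Hence a_2 = (1/3)·(0) = 0.

0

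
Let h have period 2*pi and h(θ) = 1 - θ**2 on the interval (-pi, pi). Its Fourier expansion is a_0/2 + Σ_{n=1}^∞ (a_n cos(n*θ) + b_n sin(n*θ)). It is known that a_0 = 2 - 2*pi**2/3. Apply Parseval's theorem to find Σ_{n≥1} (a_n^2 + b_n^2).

8*pi**4/45

Parseval: a_0^2/2 + Σ_{n≥1} (a_n^2+b_n^2) = 1/pi ∫_{-pi}^{pi} h(θ)^2 dθ = -4*pi**2/3 + 2 + 2*pi**4/5.
Subtract a_0^2/2 = 2*(3 - pi**2)**2/9: Σ (a_n^2+b_n^2) = 8*pi**4/45.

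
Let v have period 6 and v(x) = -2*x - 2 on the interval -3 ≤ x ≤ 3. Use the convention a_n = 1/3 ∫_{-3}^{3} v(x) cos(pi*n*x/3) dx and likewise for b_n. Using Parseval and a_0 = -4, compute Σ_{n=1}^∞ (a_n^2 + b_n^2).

24

Parseval: a_0^2/2 + Σ_{n≥1} (a_n^2+b_n^2) = 1/3 ∫_{-3}^{3} v(x)^2 dx = 32.
Subtract a_0^2/2 = 8: Σ (a_n^2+b_n^2) = 24.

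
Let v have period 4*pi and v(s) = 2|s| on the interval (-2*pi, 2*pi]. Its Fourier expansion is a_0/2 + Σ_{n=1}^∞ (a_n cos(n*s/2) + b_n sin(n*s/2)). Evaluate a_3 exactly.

-16/(9*pi)

a_3 = (1/(2*pi)) ∫_{-2*pi}^{2*pi} v(s) cos(3*s/2) ds.
v is even and cos(3*s/2) is even, so the integrand is even and a_3 = 1/pi ∫_0^{2*pi} v(s) cos(3*s/2) ds.
Integrating by parts (boundary term plus one more integral), an antiderivative of (2*s) cos(3*s/2) is 4*s*sin(3*s/2)/3 + 8*cos(3*s/2)/9; evaluating from 0 to 2*pi: ∫_{0}^{2*pi} (2*s) cos(3*s/2) ds = (-8/9) - (8/9) = -16/9.
Hence a_3 = (1/pi)·(-16/9) = -16/(9*pi).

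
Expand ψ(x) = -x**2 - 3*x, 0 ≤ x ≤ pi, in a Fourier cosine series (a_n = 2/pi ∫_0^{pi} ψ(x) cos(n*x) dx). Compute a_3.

4*(3 + pi)/(9*pi)

a_3 = 2/pi ∫_0^{pi} (-x**2 - 3*x) cos(3*x) dx.
Integrating by parts twice (tabular method), an antiderivative of (-x**2 - 3*x) cos(3*x) is -x**2*sin(3*x)/3 - x*sin(3*x) - 2*x*cos(3*x)/9 + 2*sin(3*x)/27 - cos(3*x)/3; evaluating from 0 to pi: ∫_{0}^{pi} (-x**2 - 3*x) cos(3*x) dx = (1/3 + 2*pi/9) - (-1/3) = 2/3 + 2*pi/9.
Hence a_3 = (2/pi)·(2/3 + 2*pi/9) = 4*(3 + pi)/(9*pi).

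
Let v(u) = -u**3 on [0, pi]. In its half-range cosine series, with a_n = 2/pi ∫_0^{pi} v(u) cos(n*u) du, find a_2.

a_2 = 2/pi ∫_0^{pi} (-u**3) cos(2*u) du.
Integrating by parts three times (tabular method), an antiderivative of (-u**3) cos(2*u) is -u**3*sin(2*u)/2 - 3*u**2*cos(2*u)/4 + 3*u*sin(2*u)/4 + 3*cos(2*u)/8; evaluating from 0 to pi: ∫_{0}^{pi} (-u**3) cos(2*u) du = (3/8 - 3*pi**2/4) - (3/8) = -3*pi**2/4.
Hence a_2 = (2/pi)·(-3*pi**2/4) = -3*pi/2.

-3*pi/2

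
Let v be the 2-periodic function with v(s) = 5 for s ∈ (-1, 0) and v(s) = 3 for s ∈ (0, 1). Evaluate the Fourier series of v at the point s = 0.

4

At s = 0 the one-sided limits are v(0^-) = 5 and v(0^+) = 3.
By Dirichlet's theorem the series converges to their average, [(5) + (3)]/2 = 4.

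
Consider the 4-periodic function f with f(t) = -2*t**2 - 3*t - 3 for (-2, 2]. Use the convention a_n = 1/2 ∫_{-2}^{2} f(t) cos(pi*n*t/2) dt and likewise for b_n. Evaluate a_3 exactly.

32/(9*pi**2)

a_3 = 1/2 ∫_{-2}^{2} f(t) cos(3*pi*t/2) dt.
Integrating by parts twice (tabular method), an antiderivative of (-2*t**2 - 3*t - 3) cos(3*pi*t/2) is -4*t**2*sin(3*pi*t/2)/(3*pi) - 2*t*sin(3*pi*t/2)/pi - 16*t*cos(3*pi*t/2)/(9*pi**2) - 2*sin(3*pi*t/2)/pi + 32*sin(3*pi*t/2)/(27*pi**3) - 4*cos(3*pi*t/2)/(3*pi**2); evaluating from -2 to 2: ∫_{-2}^{2} (-2*t**2 - 3*t - 3) cos(3*pi*t/2) dt = (44/(9*pi**2)) - (-20/(9*pi**2)) = 64/(9*pi**2).
Hence a_3 = (1/2)·(64/(9*pi**2)) = 32/(9*pi**2).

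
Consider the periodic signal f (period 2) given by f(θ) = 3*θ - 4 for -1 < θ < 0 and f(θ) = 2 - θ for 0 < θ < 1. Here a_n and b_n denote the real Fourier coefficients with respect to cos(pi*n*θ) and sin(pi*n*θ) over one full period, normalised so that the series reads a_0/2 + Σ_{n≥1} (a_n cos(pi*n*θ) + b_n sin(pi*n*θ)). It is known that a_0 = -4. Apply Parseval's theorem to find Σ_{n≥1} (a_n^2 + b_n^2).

76/3

Parseval: a_0^2/2 + Σ_{n≥1} (a_n^2+b_n^2) = ∫_{-1}^{1} f(θ)^2 dθ = 100/3.
Subtract a_0^2/2 = 8: Σ (a_n^2+b_n^2) = 76/3.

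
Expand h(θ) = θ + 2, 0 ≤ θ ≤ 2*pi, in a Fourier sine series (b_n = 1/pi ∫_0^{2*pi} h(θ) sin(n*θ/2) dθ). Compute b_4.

b_4 = 1/pi ∫_0^{2*pi} (θ + 2) sin(2*θ) dθ.
Integrating by parts (boundary term plus one more integral), an antiderivative of (θ + 2) sin(2*θ) is -θ*cos(2*θ)/2 + sin(2*θ)/4 - cos(2*θ); evaluating from 0 to 2*pi: ∫_{0}^{2*pi} (θ + 2) sin(2*θ) dθ = (-pi - 1) - (-1) = -pi.
Hence b_4 = (1/pi)·(-pi) = -1.

-1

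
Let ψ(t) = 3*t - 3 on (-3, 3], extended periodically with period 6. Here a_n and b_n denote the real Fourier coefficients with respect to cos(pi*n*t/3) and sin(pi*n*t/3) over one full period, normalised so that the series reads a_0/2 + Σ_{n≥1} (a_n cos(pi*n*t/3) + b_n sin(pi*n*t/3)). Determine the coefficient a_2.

a_2 = 1/3 ∫_{-3}^{3} ψ(t) cos(2*pi*t/3) dt.
Integrating by parts (boundary term plus one more integral), an antiderivative of (3*t - 3) cos(2*pi*t/3) is 9*t*sin(2*pi*t/3)/(2*pi) - 9*sin(2*pi*t/3)/(2*pi) + 27*cos(2*pi*t/3)/(4*pi**2); evaluating from -3 to 3: ∫_{-3}^{3} (3*t - 3) cos(2*pi*t/3) dt = (27/(4*pi**2)) - (27/(4*pi**2)) = 0.
Hence a_2 = (1/3)·(0) = 0.

0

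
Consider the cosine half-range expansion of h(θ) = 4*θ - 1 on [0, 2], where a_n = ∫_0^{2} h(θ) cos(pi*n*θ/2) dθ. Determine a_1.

a_1 = ∫_0^{2} (4*θ - 1) cos(pi*θ/2) dθ.
Integrating by parts (boundary term plus one more integral), an antiderivative of (4*θ - 1) cos(pi*θ/2) is 8*θ*sin(pi*θ/2)/pi - 2*sin(pi*θ/2)/pi + 16*cos(pi*θ/2)/pi**2; evaluating from 0 to 2: ∫_{0}^{2} (4*θ - 1) cos(pi*θ/2) dθ = (-16/pi**2) - (16/pi**2) = -32/pi**2.
Hence a_1 = -32/pi**2.

-32/pi**2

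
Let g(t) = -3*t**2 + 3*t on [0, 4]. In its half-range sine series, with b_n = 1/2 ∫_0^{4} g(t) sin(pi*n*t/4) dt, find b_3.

b_3 = 1/2 ∫_0^{4} (-3*t**2 + 3*t) sin(3*pi*t/4) dt.
Integrating by parts twice (tabular method), an antiderivative of (-3*t**2 + 3*t) sin(3*pi*t/4) is 4*t**2*cos(3*pi*t/4)/pi - 32*t*sin(3*pi*t/4)/(3*pi**2) - 4*t*cos(3*pi*t/4)/pi + 16*sin(3*pi*t/4)/(3*pi**2) - 128*cos(3*pi*t/4)/(9*pi**3); evaluating from 0 to 4: ∫_{0}^{4} (-3*t**2 + 3*t) sin(3*pi*t/4) dt = (-48/pi + 128/(9*pi**3)) - (-128/(9*pi**3)) = -48/pi + 256/(9*pi**3).
Hence b_3 = (1/2)·(-48/pi + 256/(9*pi**3)) = -24/pi + 128/(9*pi**3).

-24/pi + 128/(9*pi**3)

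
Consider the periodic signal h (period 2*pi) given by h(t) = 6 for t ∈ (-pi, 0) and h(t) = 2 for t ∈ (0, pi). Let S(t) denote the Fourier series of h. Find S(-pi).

4

At t = -pi the one-sided limits are h(-pi^-) = 2 and h(-pi^+) = 6.
By Dirichlet's theorem the series converges to their average, [(2) + (6)]/2 = 4.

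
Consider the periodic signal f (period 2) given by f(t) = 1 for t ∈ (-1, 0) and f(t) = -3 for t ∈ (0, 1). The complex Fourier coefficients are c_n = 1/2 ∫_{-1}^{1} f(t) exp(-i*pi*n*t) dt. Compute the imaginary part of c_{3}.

Since f is real-valued, Im(c_{3}) = -1/2 ∫_{-1}^{1} f(t) sin(3*pi*t) dt = -b_{3}/2.
Split the integral at the breakpoints.
Directly, an antiderivative of (1) sin(3*pi*t) is -cos(3*pi*t)/(3*pi); evaluating from -1 to 0: ∫_{-1}^{0} (1) sin(3*pi*t) dt = (-1/(3*pi)) - (1/(3*pi)) = -2/(3*pi).
Directly, an antiderivative of (-3) sin(3*pi*t) is cos(3*pi*t)/pi; evaluating from 0 to 1: ∫_{0}^{1} (-3) sin(3*pi*t) dt = (-1/pi) - (1/pi) = -2/pi.
So ∫_{-1}^{1} f(t) sin(3*pi*t) dt = -8/(3*pi).
Hence Im(c_{3}) = (-1/2)·(-8/(3*pi)) = 4/(3*pi).

4/(3*pi)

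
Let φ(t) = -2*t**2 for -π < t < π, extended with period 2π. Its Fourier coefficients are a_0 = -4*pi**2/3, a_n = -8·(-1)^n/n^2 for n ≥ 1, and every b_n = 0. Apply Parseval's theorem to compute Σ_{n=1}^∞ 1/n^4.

Parseval: a_0^2/2 + Σ a_n^2 = (1/π) ∫_{-π}^{π} φ(t)^2 dt = 8*pi**4/5.
Subtract a_0^2/2 = 8*pi**4/9: Σ a_n^2 = 32*pi**4/45.
Since a_n^2 = 64/n^4, Σ 1/n^4 = pi**4/90.

pi**4/90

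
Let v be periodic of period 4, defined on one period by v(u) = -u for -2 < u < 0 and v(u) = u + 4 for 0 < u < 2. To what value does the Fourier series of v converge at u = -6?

u = -6 differs from u = -2 by -1 full period(s), and the series is 4-periodic.
At u = -2 the one-sided limits are v(-2^-) = 6 and v(-2^+) = 2.
By Dirichlet's theorem the series converges to their average, [(6) + (2)]/2 = 4.

4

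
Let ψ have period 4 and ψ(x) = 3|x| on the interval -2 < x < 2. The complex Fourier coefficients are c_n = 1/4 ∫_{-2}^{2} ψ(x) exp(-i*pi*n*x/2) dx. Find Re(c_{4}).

0

Since ψ is real-valued, Re(c_{4}) = 1/4 ∫_{-2}^{2} ψ(x) cos(2*pi*x) dx = a_{4}/2.
ψ is even and cos(2*pi*x) is even, so the integrand is even: ∫_{-2}^{2} ψ(x) cos(2*pi*x) dx = 2∫_0^{2} ψ(x) cos(2*pi*x) dx.
Integrating by parts (boundary term plus one more integral), an antiderivative of (3*x) cos(2*pi*x) is 3*x*sin(2*pi*x)/(2*pi) + 3*cos(2*pi*x)/(4*pi**2); evaluating from 0 to 2: ∫_{0}^{2} (3*x) cos(2*pi*x) dx = (3/(4*pi**2)) - (3/(4*pi**2)) = 0.
So ∫_{-2}^{2} ψ(x) cos(2*pi*x) dx = 0.
Hence Re(c_{4}) = (1/4)·(0) = 0.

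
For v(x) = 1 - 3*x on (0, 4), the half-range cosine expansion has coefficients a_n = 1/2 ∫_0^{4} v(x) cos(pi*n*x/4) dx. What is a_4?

a_4 = 1/2 ∫_0^{4} (1 - 3*x) cos(pi*x) dx.
Integrating by parts (boundary term plus one more integral), an antiderivative of (1 - 3*x) cos(pi*x) is -3*x*sin(pi*x)/pi + sin(pi*x)/pi - 3*cos(pi*x)/pi**2; evaluating from 0 to 4: ∫_{0}^{4} (1 - 3*x) cos(pi*x) dx = (-3/pi**2) - (-3/pi**2) = 0.
Hence a_4 = (1/2)·(0) = 0.

0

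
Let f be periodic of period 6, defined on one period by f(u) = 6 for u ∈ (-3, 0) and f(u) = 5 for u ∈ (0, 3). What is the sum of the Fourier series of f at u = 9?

u = 9 differs from u = 3 by 1 full period(s), and the series is 6-periodic.
At u = 3 the one-sided limits are f(3^-) = 5 and f(3^+) = 6.
By Dirichlet's theorem the series converges to their average, [(5) + (6)]/2 = 11/2.

11/2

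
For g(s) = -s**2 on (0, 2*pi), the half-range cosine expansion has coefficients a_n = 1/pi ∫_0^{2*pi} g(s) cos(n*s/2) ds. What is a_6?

a_6 = 1/pi ∫_0^{2*pi} (-s**2) cos(3*s) ds.
Integrating by parts twice (tabular method), an antiderivative of (-s**2) cos(3*s) is -s**2*sin(3*s)/3 - 2*s*cos(3*s)/9 + 2*sin(3*s)/27; evaluating from 0 to 2*pi: ∫_{0}^{2*pi} (-s**2) cos(3*s) ds = (-4*pi/9) - (0) = -4*pi/9.
Hence a_6 = (1/pi)·(-4*pi/9) = -4/9.

-4/9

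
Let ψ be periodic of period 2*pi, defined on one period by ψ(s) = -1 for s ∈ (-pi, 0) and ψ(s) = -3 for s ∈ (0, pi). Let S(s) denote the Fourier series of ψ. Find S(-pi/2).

ψ is continuous at s = -pi/2 with value -1, so the series converges to -1 there.

-1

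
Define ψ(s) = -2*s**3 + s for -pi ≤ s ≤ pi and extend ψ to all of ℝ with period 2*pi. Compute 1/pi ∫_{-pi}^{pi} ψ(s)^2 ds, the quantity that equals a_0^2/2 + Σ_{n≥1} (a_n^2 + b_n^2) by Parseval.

2*pi**2*(-84*pi**2 + 35 + 60*pi**4)/105

1/pi ∫_{-pi}^{pi} ψ(s)^2 ds = 1/pi · (2*pi**3*(-84*pi**2 + 35 + 60*pi**4)/105) = 2*pi**2*(-84*pi**2 + 35 + 60*pi**4)/105.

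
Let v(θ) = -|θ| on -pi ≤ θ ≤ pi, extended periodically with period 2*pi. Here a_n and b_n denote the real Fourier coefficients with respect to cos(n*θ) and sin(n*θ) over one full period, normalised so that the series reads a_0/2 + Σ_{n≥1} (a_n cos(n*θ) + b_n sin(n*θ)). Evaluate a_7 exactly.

4/(49*pi)

a_7 = 1/pi ∫_{-pi}^{pi} v(θ) cos(7*θ) dθ.
v is even and cos(7*θ) is even, so the integrand is even and a_7 = 2/pi ∫_0^{pi} v(θ) cos(7*θ) dθ.
Integrating by parts (boundary term plus one more integral), an antiderivative of (-θ) cos(7*θ) is -θ*sin(7*θ)/7 - cos(7*θ)/49; evaluating from 0 to pi: ∫_{0}^{pi} (-θ) cos(7*θ) dθ = (1/49) - (-1/49) = 2/49.
Hence a_7 = (2/pi)·(2/49) = 4/(49*pi).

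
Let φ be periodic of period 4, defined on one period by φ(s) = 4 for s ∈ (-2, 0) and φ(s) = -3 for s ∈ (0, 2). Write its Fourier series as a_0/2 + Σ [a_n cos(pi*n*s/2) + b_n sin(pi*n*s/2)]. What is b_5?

-14/(5*pi)

b_5 = 1/2 ∫_{-2}^{2} φ(s) sin(5*pi*s/2) ds.
Split the integral at the breakpoints.
Directly, an antiderivative of (4) sin(5*pi*s/2) is -8*cos(5*pi*s/2)/(5*pi); evaluating from -2 to 0: ∫_{-2}^{0} (4) sin(5*pi*s/2) ds = (-8/(5*pi)) - (8/(5*pi)) = -16/(5*pi).
Directly, an antiderivative of (-3) sin(5*pi*s/2) is 6*cos(5*pi*s/2)/(5*pi); evaluating from 0 to 2: ∫_{0}^{2} (-3) sin(5*pi*s/2) ds = (-6/(5*pi)) - (6/(5*pi)) = -12/(5*pi).
Summing the pieces and multiplying by (1/2) gives b_5 = -14/(5*pi).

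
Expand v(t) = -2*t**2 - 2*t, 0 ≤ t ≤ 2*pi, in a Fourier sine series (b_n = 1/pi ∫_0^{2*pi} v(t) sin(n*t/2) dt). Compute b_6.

4/3 + 8*pi/3

b_6 = 1/pi ∫_0^{2*pi} (-2*t**2 - 2*t) sin(3*t) dt.
Integrating by parts twice (tabular method), an antiderivative of (-2*t**2 - 2*t) sin(3*t) is 2*t**2*cos(3*t)/3 - 4*t*sin(3*t)/9 + 2*t*cos(3*t)/3 - 2*sin(3*t)/9 - 4*cos(3*t)/27; evaluating from 0 to 2*pi: ∫_{0}^{2*pi} (-2*t**2 - 2*t) sin(3*t) dt = (-4/27 + 4*pi/3 + 8*pi**2/3) - (-4/27) = 4*pi*(1 + 2*pi)/3.
Hence b_6 = (1/pi)·(4*pi*(1 + 2*pi)/3) = 4/3 + 8*pi/3.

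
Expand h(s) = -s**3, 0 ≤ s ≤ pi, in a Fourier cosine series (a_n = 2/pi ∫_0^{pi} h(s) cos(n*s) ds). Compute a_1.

-24/pi + 6*pi

a_1 = 2/pi ∫_0^{pi} (-s**3) cos(s) ds.
Integrating by parts three times (tabular method), an antiderivative of (-s**3) cos(s) is -s**3*sin(s) - 3*s**2*cos(s) + 6*s*sin(s) + 6*cos(s); evaluating from 0 to pi: ∫_{0}^{pi} (-s**3) cos(s) ds = (-6 + 3*pi**2) - (6) = -12 + 3*pi**2.
Hence a_1 = (2/pi)·(-12 + 3*pi**2) = -24/pi + 6*pi.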